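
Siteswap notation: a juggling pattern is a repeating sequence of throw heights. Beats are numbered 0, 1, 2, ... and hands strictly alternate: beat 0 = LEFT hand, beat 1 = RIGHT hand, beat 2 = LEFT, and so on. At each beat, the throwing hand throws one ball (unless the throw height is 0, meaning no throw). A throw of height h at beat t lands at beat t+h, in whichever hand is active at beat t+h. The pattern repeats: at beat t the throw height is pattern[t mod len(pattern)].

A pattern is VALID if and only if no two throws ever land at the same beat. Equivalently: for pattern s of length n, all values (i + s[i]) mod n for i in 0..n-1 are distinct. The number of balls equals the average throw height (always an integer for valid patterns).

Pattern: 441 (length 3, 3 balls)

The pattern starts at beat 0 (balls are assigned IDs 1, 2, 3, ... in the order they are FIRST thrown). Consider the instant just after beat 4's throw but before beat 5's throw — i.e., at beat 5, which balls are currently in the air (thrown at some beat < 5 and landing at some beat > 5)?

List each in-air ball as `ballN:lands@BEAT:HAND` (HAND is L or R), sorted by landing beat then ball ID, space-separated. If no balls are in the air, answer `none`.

Beat 0 (L): throw ball1 h=4 -> lands@4:L; in-air after throw: [b1@4:L]
Beat 1 (R): throw ball2 h=4 -> lands@5:R; in-air after throw: [b1@4:L b2@5:R]
Beat 2 (L): throw ball3 h=1 -> lands@3:R; in-air after throw: [b3@3:R b1@4:L b2@5:R]
Beat 3 (R): throw ball3 h=4 -> lands@7:R; in-air after throw: [b1@4:L b2@5:R b3@7:R]
Beat 4 (L): throw ball1 h=4 -> lands@8:L; in-air after throw: [b2@5:R b3@7:R b1@8:L]
Beat 5 (R): throw ball2 h=1 -> lands@6:L; in-air after throw: [b2@6:L b3@7:R b1@8:L]

Answer: ball3:lands@7:R ball1:lands@8:L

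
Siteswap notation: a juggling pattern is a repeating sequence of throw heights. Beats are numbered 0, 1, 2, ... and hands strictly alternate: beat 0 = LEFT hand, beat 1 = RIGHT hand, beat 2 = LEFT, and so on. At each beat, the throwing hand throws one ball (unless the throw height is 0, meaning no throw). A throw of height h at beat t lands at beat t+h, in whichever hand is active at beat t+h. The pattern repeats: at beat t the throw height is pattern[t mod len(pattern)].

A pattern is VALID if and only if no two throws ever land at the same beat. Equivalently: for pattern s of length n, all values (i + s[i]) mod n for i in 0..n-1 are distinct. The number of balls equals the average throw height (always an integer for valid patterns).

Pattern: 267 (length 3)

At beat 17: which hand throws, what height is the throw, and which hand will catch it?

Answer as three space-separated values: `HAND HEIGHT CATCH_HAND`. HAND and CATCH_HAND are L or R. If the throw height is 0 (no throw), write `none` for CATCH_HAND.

Answer: R 7 L

Derivation:
Beat 17: 17 mod 2 = 1, so hand = R
Throw height = pattern[17 mod 3] = pattern[2] = 7
Lands at beat 17+7=24, 24 mod 2 = 0, so catch hand = L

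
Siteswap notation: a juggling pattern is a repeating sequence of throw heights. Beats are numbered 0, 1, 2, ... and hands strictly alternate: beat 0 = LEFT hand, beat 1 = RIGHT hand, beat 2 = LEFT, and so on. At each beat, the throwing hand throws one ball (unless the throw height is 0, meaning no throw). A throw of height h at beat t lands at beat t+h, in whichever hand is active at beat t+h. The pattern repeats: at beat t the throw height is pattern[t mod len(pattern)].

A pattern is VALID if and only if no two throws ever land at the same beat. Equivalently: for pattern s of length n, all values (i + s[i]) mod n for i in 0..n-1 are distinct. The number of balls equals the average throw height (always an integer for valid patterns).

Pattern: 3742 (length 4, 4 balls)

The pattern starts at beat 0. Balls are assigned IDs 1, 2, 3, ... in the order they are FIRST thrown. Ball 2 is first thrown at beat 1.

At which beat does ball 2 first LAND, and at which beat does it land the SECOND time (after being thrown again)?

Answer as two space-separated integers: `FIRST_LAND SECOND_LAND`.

Answer: 8 11

Derivation:
Beat 0 (L): throw ball1 h=3 -> lands@3:R; in-air after throw: [b1@3:R]
Beat 1 (R): throw ball2 h=7 -> lands@8:L; in-air after throw: [b1@3:R b2@8:L]
Beat 2 (L): throw ball3 h=4 -> lands@6:L; in-air after throw: [b1@3:R b3@6:L b2@8:L]
Beat 3 (R): throw ball1 h=2 -> lands@5:R; in-air after throw: [b1@5:R b3@6:L b2@8:L]
Beat 4 (L): throw ball4 h=3 -> lands@7:R; in-air after throw: [b1@5:R b3@6:L b4@7:R b2@8:L]
Beat 5 (R): throw ball1 h=7 -> lands@12:L; in-air after throw: [b3@6:L b4@7:R b2@8:L b1@12:L]
Beat 6 (L): throw ball3 h=4 -> lands@10:L; in-air after throw: [b4@7:R b2@8:L b3@10:L b1@12:L]
Beat 7 (R): throw ball4 h=2 -> lands@9:R; in-air after throw: [b2@8:L b4@9:R b3@10:L b1@12:L]
Beat 8 (L): throw ball2 h=3 -> lands@11:R; in-air after throw: [b4@9:R b3@10:L b2@11:R b1@12:L]
Beat 9 (R): throw ball4 h=7 -> lands@16:L; in-air after throw: [b3@10:L b2@11:R b1@12:L b4@16:L]
Beat 10 (L): throw ball3 h=4 -> lands@14:L; in-air after throw: [b2@11:R b1@12:L b3@14:L b4@16:L]
Beat 11 (R): throw ball2 h=2 -> lands@13:R; in-air after throw: [b1@12:L b2@13:R b3@14:L b4@16:L]
Ball 2: thrown@1 h=7 -> first land @8; rethrown@8 h=3 -> second land @11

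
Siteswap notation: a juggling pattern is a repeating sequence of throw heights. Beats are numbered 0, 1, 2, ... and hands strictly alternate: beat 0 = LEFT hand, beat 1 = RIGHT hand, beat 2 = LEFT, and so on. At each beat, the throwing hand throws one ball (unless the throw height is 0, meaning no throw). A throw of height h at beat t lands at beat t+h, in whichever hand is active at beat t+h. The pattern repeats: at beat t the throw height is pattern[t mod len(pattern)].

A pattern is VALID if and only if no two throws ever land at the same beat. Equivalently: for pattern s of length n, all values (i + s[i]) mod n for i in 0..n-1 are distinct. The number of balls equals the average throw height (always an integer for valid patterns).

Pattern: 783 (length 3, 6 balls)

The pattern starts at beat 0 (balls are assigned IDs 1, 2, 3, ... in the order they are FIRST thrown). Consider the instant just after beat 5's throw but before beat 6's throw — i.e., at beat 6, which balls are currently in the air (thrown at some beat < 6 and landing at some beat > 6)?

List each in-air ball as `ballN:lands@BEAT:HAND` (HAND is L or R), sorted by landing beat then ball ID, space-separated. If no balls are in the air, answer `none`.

Answer: ball1:lands@7:R ball3:lands@8:L ball2:lands@9:R ball4:lands@10:L ball5:lands@12:L

Derivation:
Beat 0 (L): throw ball1 h=7 -> lands@7:R; in-air after throw: [b1@7:R]
Beat 1 (R): throw ball2 h=8 -> lands@9:R; in-air after throw: [b1@7:R b2@9:R]
Beat 2 (L): throw ball3 h=3 -> lands@5:R; in-air after throw: [b3@5:R b1@7:R b2@9:R]
Beat 3 (R): throw ball4 h=7 -> lands@10:L; in-air after throw: [b3@5:R b1@7:R b2@9:R b4@10:L]
Beat 4 (L): throw ball5 h=8 -> lands@12:L; in-air after throw: [b3@5:R b1@7:R b2@9:R b4@10:L b5@12:L]
Beat 5 (R): throw ball3 h=3 -> lands@8:L; in-air after throw: [b1@7:R b3@8:L b2@9:R b4@10:L b5@12:L]
Beat 6 (L): throw ball6 h=7 -> lands@13:R; in-air after throw: [b1@7:R b3@8:L b2@9:R b4@10:L b5@12:L b6@13:R]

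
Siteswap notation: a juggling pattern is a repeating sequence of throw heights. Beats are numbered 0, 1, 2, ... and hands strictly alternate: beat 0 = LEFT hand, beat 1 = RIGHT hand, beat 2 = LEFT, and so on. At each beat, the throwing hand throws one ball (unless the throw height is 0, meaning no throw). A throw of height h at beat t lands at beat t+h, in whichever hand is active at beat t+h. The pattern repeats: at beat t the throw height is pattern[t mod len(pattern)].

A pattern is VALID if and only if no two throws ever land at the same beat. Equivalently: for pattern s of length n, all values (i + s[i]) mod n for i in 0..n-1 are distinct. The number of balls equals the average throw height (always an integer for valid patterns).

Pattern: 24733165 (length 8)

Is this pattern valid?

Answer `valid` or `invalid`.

i=0: (i + s[i]) mod n = (0 + 2) mod 8 = 2
i=1: (i + s[i]) mod n = (1 + 4) mod 8 = 5
i=2: (i + s[i]) mod n = (2 + 7) mod 8 = 1
i=3: (i + s[i]) mod n = (3 + 3) mod 8 = 6
i=4: (i + s[i]) mod n = (4 + 3) mod 8 = 7
i=5: (i + s[i]) mod n = (5 + 1) mod 8 = 6
i=6: (i + s[i]) mod n = (6 + 6) mod 8 = 4
i=7: (i + s[i]) mod n = (7 + 5) mod 8 = 4
Residues: [2, 5, 1, 6, 7, 6, 4, 4], distinct: False

Answer: invalid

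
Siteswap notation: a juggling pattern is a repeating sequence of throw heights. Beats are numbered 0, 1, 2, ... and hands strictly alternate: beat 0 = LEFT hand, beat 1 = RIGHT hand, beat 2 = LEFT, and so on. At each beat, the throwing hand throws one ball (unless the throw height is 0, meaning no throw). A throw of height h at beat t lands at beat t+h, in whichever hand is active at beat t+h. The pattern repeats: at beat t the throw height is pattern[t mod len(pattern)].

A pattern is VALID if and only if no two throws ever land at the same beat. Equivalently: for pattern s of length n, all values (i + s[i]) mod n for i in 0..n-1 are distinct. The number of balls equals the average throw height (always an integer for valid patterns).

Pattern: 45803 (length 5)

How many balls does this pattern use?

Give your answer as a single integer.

Pattern = [4, 5, 8, 0, 3], length n = 5
  position 0: throw height = 4, running sum = 4
  position 1: throw height = 5, running sum = 9
  position 2: throw height = 8, running sum = 17
  position 3: throw height = 0, running sum = 17
  position 4: throw height = 3, running sum = 20
Total sum = 20; balls = sum / n = 20 / 5 = 4

Answer: 4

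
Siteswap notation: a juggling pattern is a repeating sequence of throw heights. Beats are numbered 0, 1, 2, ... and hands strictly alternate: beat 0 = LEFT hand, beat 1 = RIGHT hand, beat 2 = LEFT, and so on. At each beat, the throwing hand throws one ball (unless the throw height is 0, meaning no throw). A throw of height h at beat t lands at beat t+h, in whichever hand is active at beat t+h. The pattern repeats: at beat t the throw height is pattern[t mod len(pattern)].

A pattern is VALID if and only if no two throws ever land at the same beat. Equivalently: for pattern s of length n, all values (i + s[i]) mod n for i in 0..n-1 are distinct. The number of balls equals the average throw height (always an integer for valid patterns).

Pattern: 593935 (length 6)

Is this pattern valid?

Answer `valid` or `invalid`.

Answer: invalid

Derivation:
i=0: (i + s[i]) mod n = (0 + 5) mod 6 = 5
i=1: (i + s[i]) mod n = (1 + 9) mod 6 = 4
i=2: (i + s[i]) mod n = (2 + 3) mod 6 = 5
i=3: (i + s[i]) mod n = (3 + 9) mod 6 = 0
i=4: (i + s[i]) mod n = (4 + 3) mod 6 = 1
i=5: (i + s[i]) mod n = (5 + 5) mod 6 = 4
Residues: [5, 4, 5, 0, 1, 4], distinct: False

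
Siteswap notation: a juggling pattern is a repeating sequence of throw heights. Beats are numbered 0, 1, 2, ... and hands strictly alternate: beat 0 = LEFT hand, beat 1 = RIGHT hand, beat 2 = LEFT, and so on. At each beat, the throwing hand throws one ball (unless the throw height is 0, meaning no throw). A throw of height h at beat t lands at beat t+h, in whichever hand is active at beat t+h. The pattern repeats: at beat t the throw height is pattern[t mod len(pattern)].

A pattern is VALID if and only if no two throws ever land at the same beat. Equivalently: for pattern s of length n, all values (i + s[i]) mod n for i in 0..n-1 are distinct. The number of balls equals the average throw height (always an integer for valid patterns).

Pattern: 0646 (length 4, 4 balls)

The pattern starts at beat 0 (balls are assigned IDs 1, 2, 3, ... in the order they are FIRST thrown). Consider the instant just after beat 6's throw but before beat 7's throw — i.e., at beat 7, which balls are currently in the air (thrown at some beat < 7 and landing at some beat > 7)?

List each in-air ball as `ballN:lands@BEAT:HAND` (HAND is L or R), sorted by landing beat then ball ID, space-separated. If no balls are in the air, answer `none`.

Answer: ball3:lands@9:R ball2:lands@10:L ball4:lands@11:R

Derivation:
Beat 1 (R): throw ball1 h=6 -> lands@7:R; in-air after throw: [b1@7:R]
Beat 2 (L): throw ball2 h=4 -> lands@6:L; in-air after throw: [b2@6:L b1@7:R]
Beat 3 (R): throw ball3 h=6 -> lands@9:R; in-air after throw: [b2@6:L b1@7:R b3@9:R]
Beat 5 (R): throw ball4 h=6 -> lands@11:R; in-air after throw: [b2@6:L b1@7:R b3@9:R b4@11:R]
Beat 6 (L): throw ball2 h=4 -> lands@10:L; in-air after throw: [b1@7:R b3@9:R b2@10:L b4@11:R]
Beat 7 (R): throw ball1 h=6 -> lands@13:R; in-air after throw: [b3@9:R b2@10:L b4@11:R b1@13:R]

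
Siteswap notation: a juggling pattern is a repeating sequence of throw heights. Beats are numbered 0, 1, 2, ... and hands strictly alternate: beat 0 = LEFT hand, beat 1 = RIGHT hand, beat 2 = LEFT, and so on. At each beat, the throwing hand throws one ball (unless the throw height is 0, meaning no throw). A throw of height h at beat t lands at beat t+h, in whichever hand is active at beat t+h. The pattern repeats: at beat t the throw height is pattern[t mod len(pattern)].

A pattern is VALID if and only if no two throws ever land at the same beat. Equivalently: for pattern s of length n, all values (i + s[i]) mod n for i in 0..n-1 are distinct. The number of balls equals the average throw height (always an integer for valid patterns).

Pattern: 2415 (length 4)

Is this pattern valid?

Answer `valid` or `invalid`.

Answer: valid

Derivation:
i=0: (i + s[i]) mod n = (0 + 2) mod 4 = 2
i=1: (i + s[i]) mod n = (1 + 4) mod 4 = 1
i=2: (i + s[i]) mod n = (2 + 1) mod 4 = 3
i=3: (i + s[i]) mod n = (3 + 5) mod 4 = 0
Residues: [2, 1, 3, 0], distinct: True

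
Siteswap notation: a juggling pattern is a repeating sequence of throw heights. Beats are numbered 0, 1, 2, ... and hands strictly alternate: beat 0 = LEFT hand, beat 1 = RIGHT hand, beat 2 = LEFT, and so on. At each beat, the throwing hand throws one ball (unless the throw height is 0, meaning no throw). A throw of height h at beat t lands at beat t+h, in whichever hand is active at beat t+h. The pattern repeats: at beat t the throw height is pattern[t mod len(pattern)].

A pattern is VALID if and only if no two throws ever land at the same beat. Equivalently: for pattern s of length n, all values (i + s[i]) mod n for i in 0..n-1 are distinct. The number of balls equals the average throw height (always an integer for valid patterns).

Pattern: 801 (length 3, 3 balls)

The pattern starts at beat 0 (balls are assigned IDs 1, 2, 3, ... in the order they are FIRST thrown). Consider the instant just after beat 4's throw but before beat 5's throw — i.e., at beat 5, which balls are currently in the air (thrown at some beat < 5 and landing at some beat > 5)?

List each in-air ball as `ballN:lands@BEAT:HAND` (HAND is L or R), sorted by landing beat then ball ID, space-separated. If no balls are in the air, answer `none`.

Beat 0 (L): throw ball1 h=8 -> lands@8:L; in-air after throw: [b1@8:L]
Beat 2 (L): throw ball2 h=1 -> lands@3:R; in-air after throw: [b2@3:R b1@8:L]
Beat 3 (R): throw ball2 h=8 -> lands@11:R; in-air after throw: [b1@8:L b2@11:R]
Beat 5 (R): throw ball3 h=1 -> lands@6:L; in-air after throw: [b3@6:L b1@8:L b2@11:R]

Answer: ball1:lands@8:L ball2:lands@11:R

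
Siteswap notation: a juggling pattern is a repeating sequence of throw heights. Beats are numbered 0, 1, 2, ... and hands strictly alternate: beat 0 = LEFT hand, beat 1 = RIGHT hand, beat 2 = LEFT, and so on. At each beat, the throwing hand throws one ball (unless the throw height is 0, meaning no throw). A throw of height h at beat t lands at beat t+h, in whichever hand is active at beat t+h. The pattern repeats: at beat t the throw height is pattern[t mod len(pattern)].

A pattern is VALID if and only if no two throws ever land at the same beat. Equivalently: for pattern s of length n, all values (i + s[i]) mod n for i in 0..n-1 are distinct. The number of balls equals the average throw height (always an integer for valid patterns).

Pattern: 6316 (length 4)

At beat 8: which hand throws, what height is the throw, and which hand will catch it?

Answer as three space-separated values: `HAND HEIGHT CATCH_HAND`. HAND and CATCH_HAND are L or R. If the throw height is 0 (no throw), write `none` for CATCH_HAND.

Answer: L 6 L

Derivation:
Beat 8: 8 mod 2 = 0, so hand = L
Throw height = pattern[8 mod 4] = pattern[0] = 6
Lands at beat 8+6=14, 14 mod 2 = 0, so catch hand = L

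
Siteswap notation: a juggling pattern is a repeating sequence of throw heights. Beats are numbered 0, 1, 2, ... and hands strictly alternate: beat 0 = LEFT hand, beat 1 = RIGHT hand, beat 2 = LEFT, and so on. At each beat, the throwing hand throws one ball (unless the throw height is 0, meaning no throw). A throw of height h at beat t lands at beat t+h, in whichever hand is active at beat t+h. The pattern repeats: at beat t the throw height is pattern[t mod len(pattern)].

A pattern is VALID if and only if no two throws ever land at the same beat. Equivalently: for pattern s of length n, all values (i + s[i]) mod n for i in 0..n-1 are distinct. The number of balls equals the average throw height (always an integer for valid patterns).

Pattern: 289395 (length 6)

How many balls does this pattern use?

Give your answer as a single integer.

Pattern = [2, 8, 9, 3, 9, 5], length n = 6
  position 0: throw height = 2, running sum = 2
  position 1: throw height = 8, running sum = 10
  position 2: throw height = 9, running sum = 19
  position 3: throw height = 3, running sum = 22
  position 4: throw height = 9, running sum = 31
  position 5: throw height = 5, running sum = 36
Total sum = 36; balls = sum / n = 36 / 6 = 6

Answer: 6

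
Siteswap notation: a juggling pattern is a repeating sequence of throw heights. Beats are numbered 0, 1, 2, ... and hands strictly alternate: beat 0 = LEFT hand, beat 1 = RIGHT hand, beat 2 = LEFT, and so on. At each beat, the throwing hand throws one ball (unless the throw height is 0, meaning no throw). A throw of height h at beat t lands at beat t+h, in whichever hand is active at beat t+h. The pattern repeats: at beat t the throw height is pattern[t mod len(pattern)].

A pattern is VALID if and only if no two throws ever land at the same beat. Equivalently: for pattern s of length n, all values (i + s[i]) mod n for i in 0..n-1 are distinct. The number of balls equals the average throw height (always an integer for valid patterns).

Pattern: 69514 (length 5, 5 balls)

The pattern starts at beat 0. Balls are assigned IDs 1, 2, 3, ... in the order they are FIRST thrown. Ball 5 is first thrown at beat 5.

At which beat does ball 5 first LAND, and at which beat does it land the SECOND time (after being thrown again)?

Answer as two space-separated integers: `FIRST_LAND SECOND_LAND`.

Beat 0 (L): throw ball1 h=6 -> lands@6:L; in-air after throw: [b1@6:L]
Beat 1 (R): throw ball2 h=9 -> lands@10:L; in-air after throw: [b1@6:L b2@10:L]
Beat 2 (L): throw ball3 h=5 -> lands@7:R; in-air after throw: [b1@6:L b3@7:R b2@10:L]
Beat 3 (R): throw ball4 h=1 -> lands@4:L; in-air after throw: [b4@4:L b1@6:L b3@7:R b2@10:L]
Beat 4 (L): throw ball4 h=4 -> lands@8:L; in-air after throw: [b1@6:L b3@7:R b4@8:L b2@10:L]
Beat 5 (R): throw ball5 h=6 -> lands@11:R; in-air after throw: [b1@6:L b3@7:R b4@8:L b2@10:L b5@11:R]
Beat 6 (L): throw ball1 h=9 -> lands@15:R; in-air after throw: [b3@7:R b4@8:L b2@10:L b5@11:R b1@15:R]
Beat 7 (R): throw ball3 h=5 -> lands@12:L; in-air after throw: [b4@8:L b2@10:L b5@11:R b3@12:L b1@15:R]
Beat 8 (L): throw ball4 h=1 -> lands@9:R; in-air after throw: [b4@9:R b2@10:L b5@11:R b3@12:L b1@15:R]
Beat 9 (R): throw ball4 h=4 -> lands@13:R; in-air after throw: [b2@10:L b5@11:R b3@12:L b4@13:R b1@15:R]
Beat 10 (L): throw ball2 h=6 -> lands@16:L; in-air after throw: [b5@11:R b3@12:L b4@13:R b1@15:R b2@16:L]
Beat 11 (R): throw ball5 h=9 -> lands@20:L; in-air after throw: [b3@12:L b4@13:R b1@15:R b2@16:L b5@20:L]
Beat 12 (L): throw ball3 h=5 -> lands@17:R; in-air after throw: [b4@13:R b1@15:R b2@16:L b3@17:R b5@20:L]
Ball 5: thrown@5 h=6 -> first land @11; rethrown@11 h=9 -> second land @20

Answer: 11 20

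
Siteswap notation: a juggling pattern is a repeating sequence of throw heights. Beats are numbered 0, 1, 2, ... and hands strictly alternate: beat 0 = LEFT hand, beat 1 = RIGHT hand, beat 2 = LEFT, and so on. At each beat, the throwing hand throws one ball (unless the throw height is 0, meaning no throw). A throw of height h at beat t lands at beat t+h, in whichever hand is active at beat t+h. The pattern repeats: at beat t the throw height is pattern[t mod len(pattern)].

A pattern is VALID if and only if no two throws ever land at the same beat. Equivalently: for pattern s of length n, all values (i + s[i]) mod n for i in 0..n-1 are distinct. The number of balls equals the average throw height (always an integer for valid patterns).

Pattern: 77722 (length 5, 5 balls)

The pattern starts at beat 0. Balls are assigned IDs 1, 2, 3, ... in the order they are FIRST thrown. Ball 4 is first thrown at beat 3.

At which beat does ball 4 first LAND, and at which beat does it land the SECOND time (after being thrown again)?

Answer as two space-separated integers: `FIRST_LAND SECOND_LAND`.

Beat 0 (L): throw ball1 h=7 -> lands@7:R; in-air after throw: [b1@7:R]
Beat 1 (R): throw ball2 h=7 -> lands@8:L; in-air after throw: [b1@7:R b2@8:L]
Beat 2 (L): throw ball3 h=7 -> lands@9:R; in-air after throw: [b1@7:R b2@8:L b3@9:R]
Beat 3 (R): throw ball4 h=2 -> lands@5:R; in-air after throw: [b4@5:R b1@7:R b2@8:L b3@9:R]
Beat 4 (L): throw ball5 h=2 -> lands@6:L; in-air after throw: [b4@5:R b5@6:L b1@7:R b2@8:L b3@9:R]
Beat 5 (R): throw ball4 h=7 -> lands@12:L; in-air after throw: [b5@6:L b1@7:R b2@8:L b3@9:R b4@12:L]
Beat 6 (L): throw ball5 h=7 -> lands@13:R; in-air after throw: [b1@7:R b2@8:L b3@9:R b4@12:L b5@13:R]
Beat 7 (R): throw ball1 h=7 -> lands@14:L; in-air after throw: [b2@8:L b3@9:R b4@12:L b5@13:R b1@14:L]
Beat 8 (L): throw ball2 h=2 -> lands@10:L; in-air after throw: [b3@9:R b2@10:L b4@12:L b5@13:R b1@14:L]
Beat 9 (R): throw ball3 h=2 -> lands@11:R; in-air after throw: [b2@10:L b3@11:R b4@12:L b5@13:R b1@14:L]
Beat 10 (L): throw ball2 h=7 -> lands@17:R; in-air after throw: [b3@11:R b4@12:L b5@13:R b1@14:L b2@17:R]
Beat 11 (R): throw ball3 h=7 -> lands@18:L; in-air after throw: [b4@12:L b5@13:R b1@14:L b2@17:R b3@18:L]
Beat 12 (L): throw ball4 h=7 -> lands@19:R; in-air after throw: [b5@13:R b1@14:L b2@17:R b3@18:L b4@19:R]
Ball 4: thrown@3 h=2 -> first land @5; rethrown@5 h=7 -> second land @12

Answer: 5 12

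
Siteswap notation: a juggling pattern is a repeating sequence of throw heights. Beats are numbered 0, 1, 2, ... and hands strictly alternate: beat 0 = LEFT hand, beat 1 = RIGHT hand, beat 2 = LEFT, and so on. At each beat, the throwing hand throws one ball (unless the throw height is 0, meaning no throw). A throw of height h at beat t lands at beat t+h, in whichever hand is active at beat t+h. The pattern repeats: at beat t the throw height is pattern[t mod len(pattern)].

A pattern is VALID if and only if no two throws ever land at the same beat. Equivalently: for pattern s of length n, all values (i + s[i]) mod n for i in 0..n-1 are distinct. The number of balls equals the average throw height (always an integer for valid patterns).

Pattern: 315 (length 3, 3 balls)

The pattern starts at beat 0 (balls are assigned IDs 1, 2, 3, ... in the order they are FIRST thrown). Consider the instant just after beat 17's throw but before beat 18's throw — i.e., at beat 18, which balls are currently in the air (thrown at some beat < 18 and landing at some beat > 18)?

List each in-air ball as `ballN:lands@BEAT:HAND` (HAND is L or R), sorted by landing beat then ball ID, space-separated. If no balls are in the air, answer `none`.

Beat 0 (L): throw ball1 h=3 -> lands@3:R; in-air after throw: [b1@3:R]
Beat 1 (R): throw ball2 h=1 -> lands@2:L; in-air after throw: [b2@2:L b1@3:R]
Beat 2 (L): throw ball2 h=5 -> lands@7:R; in-air after throw: [b1@3:R b2@7:R]
Beat 3 (R): throw ball1 h=3 -> lands@6:L; in-air after throw: [b1@6:L b2@7:R]
Beat 4 (L): throw ball3 h=1 -> lands@5:R; in-air after throw: [b3@5:R b1@6:L b2@7:R]
Beat 5 (R): throw ball3 h=5 -> lands@10:L; in-air after throw: [b1@6:L b2@7:R b3@10:L]
Beat 6 (L): throw ball1 h=3 -> lands@9:R; in-air after throw: [b2@7:R b1@9:R b3@10:L]
Beat 7 (R): throw ball2 h=1 -> lands@8:L; in-air after throw: [b2@8:L b1@9:R b3@10:L]
Beat 8 (L): throw ball2 h=5 -> lands@13:R; in-air after throw: [b1@9:R b3@10:L b2@13:R]
Beat 9 (R): throw ball1 h=3 -> lands@12:L; in-air after throw: [b3@10:L b1@12:L b2@13:R]
Beat 10 (L): throw ball3 h=1 -> lands@11:R; in-air after throw: [b3@11:R b1@12:L b2@13:R]
Beat 11 (R): throw ball3 h=5 -> lands@16:L; in-air after throw: [b1@12:L b2@13:R b3@16:L]
Beat 12 (L): throw ball1 h=3 -> lands@15:R; in-air after throw: [b2@13:R b1@15:R b3@16:L]
Beat 13 (R): throw ball2 h=1 -> lands@14:L; in-air after throw: [b2@14:L b1@15:R b3@16:L]
Beat 14 (L): throw ball2 h=5 -> lands@19:R; in-air after throw: [b1@15:R b3@16:L b2@19:R]
Beat 15 (R): throw ball1 h=3 -> lands@18:L; in-air after throw: [b3@16:L b1@18:L b2@19:R]
Beat 16 (L): throw ball3 h=1 -> lands@17:R; in-air after throw: [b3@17:R b1@18:L b2@19:R]
Beat 17 (R): throw ball3 h=5 -> lands@22:L; in-air after throw: [b1@18:L b2@19:R b3@22:L]
Beat 18 (L): throw ball1 h=3 -> lands@21:R; in-air after throw: [b2@19:R b1@21:R b3@22:L]

Answer: ball2:lands@19:R ball3:lands@22:L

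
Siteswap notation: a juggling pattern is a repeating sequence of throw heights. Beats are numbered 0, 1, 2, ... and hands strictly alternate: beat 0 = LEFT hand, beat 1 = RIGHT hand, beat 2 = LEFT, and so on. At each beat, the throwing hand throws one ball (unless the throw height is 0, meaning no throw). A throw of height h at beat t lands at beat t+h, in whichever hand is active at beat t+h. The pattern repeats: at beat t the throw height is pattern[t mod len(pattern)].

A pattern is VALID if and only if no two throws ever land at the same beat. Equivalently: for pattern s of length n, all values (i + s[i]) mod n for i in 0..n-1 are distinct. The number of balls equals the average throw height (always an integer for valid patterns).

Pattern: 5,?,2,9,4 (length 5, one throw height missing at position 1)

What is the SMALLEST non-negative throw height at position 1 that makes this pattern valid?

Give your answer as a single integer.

i=0: (0 + 5) mod 5 = 0
i=1: s[i]=? (unknown)
i=2: (2 + 2) mod 5 = 4
i=3: (3 + 9) mod 5 = 2
i=4: (4 + 4) mod 5 = 3
Known residues: [0, 2, 3, 4]; need a permutation of 0..4, so missing residue r = 1
Need (1 + s) mod 5 = 1; smallest s = (1 - 1) mod 5 = 0

Answer: 0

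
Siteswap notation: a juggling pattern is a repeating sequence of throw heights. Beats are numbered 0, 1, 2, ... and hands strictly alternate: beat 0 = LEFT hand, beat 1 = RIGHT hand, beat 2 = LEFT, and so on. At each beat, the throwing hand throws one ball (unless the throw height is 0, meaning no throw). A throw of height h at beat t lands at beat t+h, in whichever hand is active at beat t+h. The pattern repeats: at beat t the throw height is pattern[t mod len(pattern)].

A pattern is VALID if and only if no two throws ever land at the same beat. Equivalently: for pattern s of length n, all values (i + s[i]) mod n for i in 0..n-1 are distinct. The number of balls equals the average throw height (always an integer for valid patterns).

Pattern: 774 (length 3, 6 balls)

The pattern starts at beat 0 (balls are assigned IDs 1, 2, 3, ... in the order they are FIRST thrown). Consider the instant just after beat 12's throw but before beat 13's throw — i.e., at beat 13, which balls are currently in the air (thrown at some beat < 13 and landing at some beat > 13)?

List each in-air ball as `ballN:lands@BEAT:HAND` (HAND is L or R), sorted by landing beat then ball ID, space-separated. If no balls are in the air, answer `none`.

Beat 0 (L): throw ball1 h=7 -> lands@7:R; in-air after throw: [b1@7:R]
Beat 1 (R): throw ball2 h=7 -> lands@8:L; in-air after throw: [b1@7:R b2@8:L]
Beat 2 (L): throw ball3 h=4 -> lands@6:L; in-air after throw: [b3@6:L b1@7:R b2@8:L]
Beat 3 (R): throw ball4 h=7 -> lands@10:L; in-air after throw: [b3@6:L b1@7:R b2@8:L b4@10:L]
Beat 4 (L): throw ball5 h=7 -> lands@11:R; in-air after throw: [b3@6:L b1@7:R b2@8:L b4@10:L b5@11:R]
Beat 5 (R): throw ball6 h=4 -> lands@9:R; in-air after throw: [b3@6:L b1@7:R b2@8:L b6@9:R b4@10:L b5@11:R]
Beat 6 (L): throw ball3 h=7 -> lands@13:R; in-air after throw: [b1@7:R b2@8:L b6@9:R b4@10:L b5@11:R b3@13:R]
Beat 7 (R): throw ball1 h=7 -> lands@14:L; in-air after throw: [b2@8:L b6@9:R b4@10:L b5@11:R b3@13:R b1@14:L]
Beat 8 (L): throw ball2 h=4 -> lands@12:L; in-air after throw: [b6@9:R b4@10:L b5@11:R b2@12:L b3@13:R b1@14:L]
Beat 9 (R): throw ball6 h=7 -> lands@16:L; in-air after throw: [b4@10:L b5@11:R b2@12:L b3@13:R b1@14:L b6@16:L]
Beat 10 (L): throw ball4 h=7 -> lands@17:R; in-air after throw: [b5@11:R b2@12:L b3@13:R b1@14:L b6@16:L b4@17:R]
Beat 11 (R): throw ball5 h=4 -> lands@15:R; in-air after throw: [b2@12:L b3@13:R b1@14:L b5@15:R b6@16:L b4@17:R]
Beat 12 (L): throw ball2 h=7 -> lands@19:R; in-air after throw: [b3@13:R b1@14:L b5@15:R b6@16:L b4@17:R b2@19:R]
Beat 13 (R): throw ball3 h=7 -> lands@20:L; in-air after throw: [b1@14:L b5@15:R b6@16:L b4@17:R b2@19:R b3@20:L]

Answer: ball1:lands@14:L ball5:lands@15:R ball6:lands@16:L ball4:lands@17:R ball2:lands@19:R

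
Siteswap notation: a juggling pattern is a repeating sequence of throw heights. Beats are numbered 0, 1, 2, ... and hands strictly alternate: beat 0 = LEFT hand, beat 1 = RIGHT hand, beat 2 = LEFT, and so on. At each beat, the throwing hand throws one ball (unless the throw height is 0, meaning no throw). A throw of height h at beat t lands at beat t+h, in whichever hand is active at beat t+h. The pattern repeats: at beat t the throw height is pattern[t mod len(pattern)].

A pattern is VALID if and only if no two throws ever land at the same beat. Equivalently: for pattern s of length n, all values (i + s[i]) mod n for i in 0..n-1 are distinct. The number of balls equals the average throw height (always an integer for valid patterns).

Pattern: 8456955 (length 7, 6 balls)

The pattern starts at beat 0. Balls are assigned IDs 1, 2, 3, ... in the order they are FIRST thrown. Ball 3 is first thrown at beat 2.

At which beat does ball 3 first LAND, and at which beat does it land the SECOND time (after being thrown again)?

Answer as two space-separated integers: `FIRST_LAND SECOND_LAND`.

Beat 0 (L): throw ball1 h=8 -> lands@8:L; in-air after throw: [b1@8:L]
Beat 1 (R): throw ball2 h=4 -> lands@5:R; in-air after throw: [b2@5:R b1@8:L]
Beat 2 (L): throw ball3 h=5 -> lands@7:R; in-air after throw: [b2@5:R b3@7:R b1@8:L]
Beat 3 (R): throw ball4 h=6 -> lands@9:R; in-air after throw: [b2@5:R b3@7:R b1@8:L b4@9:R]
Beat 4 (L): throw ball5 h=9 -> lands@13:R; in-air after throw: [b2@5:R b3@7:R b1@8:L b4@9:R b5@13:R]
Beat 5 (R): throw ball2 h=5 -> lands@10:L; in-air after throw: [b3@7:R b1@8:L b4@9:R b2@10:L b5@13:R]
Beat 6 (L): throw ball6 h=5 -> lands@11:R; in-air after throw: [b3@7:R b1@8:L b4@9:R b2@10:L b6@11:R b5@13:R]
Beat 7 (R): throw ball3 h=8 -> lands@15:R; in-air after throw: [b1@8:L b4@9:R b2@10:L b6@11:R b5@13:R b3@15:R]
Beat 8 (L): throw ball1 h=4 -> lands@12:L; in-air after throw: [b4@9:R b2@10:L b6@11:R b1@12:L b5@13:R b3@15:R]
Beat 9 (R): throw ball4 h=5 -> lands@14:L; in-air after throw: [b2@10:L b6@11:R b1@12:L b5@13:R b4@14:L b3@15:R]
Beat 10 (L): throw ball2 h=6 -> lands@16:L; in-air after throw: [b6@11:R b1@12:L b5@13:R b4@14:L b3@15:R b2@16:L]
Beat 11 (R): throw ball6 h=9 -> lands@20:L; in-air after throw: [b1@12:L b5@13:R b4@14:L b3@15:R b2@16:L b6@20:L]
Beat 12 (L): throw ball1 h=5 -> lands@17:R; in-air after throw: [b5@13:R b4@14:L b3@15:R b2@16:L b1@17:R b6@20:L]
Beat 13 (R): throw ball5 h=5 -> lands@18:L; in-air after throw: [b4@14:L b3@15:R b2@16:L b1@17:R b5@18:L b6@20:L]
Beat 14 (L): throw ball4 h=8 -> lands@22:L; in-air after throw: [b3@15:R b2@16:L b1@17:R b5@18:L b6@20:L b4@22:L]
Beat 15 (R): throw ball3 h=4 -> lands@19:R; in-air after throw: [b2@16:L b1@17:R b5@18:L b3@19:R b6@20:L b4@22:L]
Ball 3: thrown@2 h=5 -> first land @7; rethrown@7 h=8 -> second land @15

Answer: 7 15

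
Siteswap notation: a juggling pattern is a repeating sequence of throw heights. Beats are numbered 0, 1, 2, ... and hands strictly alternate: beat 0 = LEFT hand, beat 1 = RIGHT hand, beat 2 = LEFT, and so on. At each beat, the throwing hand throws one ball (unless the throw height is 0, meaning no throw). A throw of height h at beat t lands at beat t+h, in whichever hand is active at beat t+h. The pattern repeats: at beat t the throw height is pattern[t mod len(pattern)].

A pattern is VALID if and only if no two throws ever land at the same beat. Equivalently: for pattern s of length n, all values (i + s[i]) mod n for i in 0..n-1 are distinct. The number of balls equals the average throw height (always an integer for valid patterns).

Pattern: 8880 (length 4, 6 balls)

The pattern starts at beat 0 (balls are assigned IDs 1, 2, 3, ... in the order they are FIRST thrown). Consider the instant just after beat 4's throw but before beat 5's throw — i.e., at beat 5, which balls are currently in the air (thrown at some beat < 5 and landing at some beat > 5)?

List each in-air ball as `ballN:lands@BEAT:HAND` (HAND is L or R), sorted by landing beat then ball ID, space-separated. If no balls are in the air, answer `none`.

Answer: ball1:lands@8:L ball2:lands@9:R ball3:lands@10:L ball4:lands@12:L

Derivation:
Beat 0 (L): throw ball1 h=8 -> lands@8:L; in-air after throw: [b1@8:L]
Beat 1 (R): throw ball2 h=8 -> lands@9:R; in-air after throw: [b1@8:L b2@9:R]
Beat 2 (L): throw ball3 h=8 -> lands@10:L; in-air after throw: [b1@8:L b2@9:R b3@10:L]
Beat 4 (L): throw ball4 h=8 -> lands@12:L; in-air after throw: [b1@8:L b2@9:R b3@10:L b4@12:L]
Beat 5 (R): throw ball5 h=8 -> lands@13:R; in-air after throw: [b1@8:L b2@9:R b3@10:L b4@12:L b5@13:R]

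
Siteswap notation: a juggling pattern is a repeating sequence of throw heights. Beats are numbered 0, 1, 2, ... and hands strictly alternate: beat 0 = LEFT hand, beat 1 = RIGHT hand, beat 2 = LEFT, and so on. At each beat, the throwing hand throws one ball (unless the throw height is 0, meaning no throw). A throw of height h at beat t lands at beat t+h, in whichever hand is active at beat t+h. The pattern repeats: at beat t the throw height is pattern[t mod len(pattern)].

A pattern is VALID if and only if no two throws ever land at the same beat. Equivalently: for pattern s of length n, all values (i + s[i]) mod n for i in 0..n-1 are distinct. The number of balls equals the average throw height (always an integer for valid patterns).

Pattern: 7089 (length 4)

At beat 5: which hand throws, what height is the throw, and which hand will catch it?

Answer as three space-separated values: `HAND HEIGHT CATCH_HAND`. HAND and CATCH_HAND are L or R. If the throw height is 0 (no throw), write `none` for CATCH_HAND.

Beat 5: 5 mod 2 = 1, so hand = R
Throw height = pattern[5 mod 4] = pattern[1] = 0

Answer: R 0 none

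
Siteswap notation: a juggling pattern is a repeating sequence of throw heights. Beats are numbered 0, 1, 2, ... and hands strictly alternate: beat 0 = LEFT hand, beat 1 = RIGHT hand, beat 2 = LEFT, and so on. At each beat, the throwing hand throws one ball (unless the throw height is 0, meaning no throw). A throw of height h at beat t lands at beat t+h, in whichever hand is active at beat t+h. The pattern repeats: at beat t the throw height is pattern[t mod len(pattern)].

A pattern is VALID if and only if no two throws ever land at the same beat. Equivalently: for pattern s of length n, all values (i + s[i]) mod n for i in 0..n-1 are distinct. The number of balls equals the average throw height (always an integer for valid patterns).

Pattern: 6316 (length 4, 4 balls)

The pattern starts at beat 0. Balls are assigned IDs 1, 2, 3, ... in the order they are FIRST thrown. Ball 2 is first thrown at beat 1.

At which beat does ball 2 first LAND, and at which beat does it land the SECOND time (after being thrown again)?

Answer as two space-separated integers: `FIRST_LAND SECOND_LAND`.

Answer: 4 10

Derivation:
Beat 0 (L): throw ball1 h=6 -> lands@6:L; in-air after throw: [b1@6:L]
Beat 1 (R): throw ball2 h=3 -> lands@4:L; in-air after throw: [b2@4:L b1@6:L]
Beat 2 (L): throw ball3 h=1 -> lands@3:R; in-air after throw: [b3@3:R b2@4:L b1@6:L]
Beat 3 (R): throw ball3 h=6 -> lands@9:R; in-air after throw: [b2@4:L b1@6:L b3@9:R]
Beat 4 (L): throw ball2 h=6 -> lands@10:L; in-air after throw: [b1@6:L b3@9:R b2@10:L]
Beat 5 (R): throw ball4 h=3 -> lands@8:L; in-air after throw: [b1@6:L b4@8:L b3@9:R b2@10:L]
Beat 6 (L): throw ball1 h=1 -> lands@7:R; in-air after throw: [b1@7:R b4@8:L b3@9:R b2@10:L]
Beat 7 (R): throw ball1 h=6 -> lands@13:R; in-air after throw: [b4@8:L b3@9:R b2@10:L b1@13:R]
Beat 8 (L): throw ball4 h=6 -> lands@14:L; in-air after throw: [b3@9:R b2@10:L b1@13:R b4@14:L]
Beat 9 (R): throw ball3 h=3 -> lands@12:L; in-air after throw: [b2@10:L b3@12:L b1@13:R b4@14:L]
Beat 10 (L): throw ball2 h=1 -> lands@11:R; in-air after throw: [b2@11:R b3@12:L b1@13:R b4@14:L]
Ball 2: thrown@1 h=3 -> first land @4; rethrown@4 h=6 -> second land @10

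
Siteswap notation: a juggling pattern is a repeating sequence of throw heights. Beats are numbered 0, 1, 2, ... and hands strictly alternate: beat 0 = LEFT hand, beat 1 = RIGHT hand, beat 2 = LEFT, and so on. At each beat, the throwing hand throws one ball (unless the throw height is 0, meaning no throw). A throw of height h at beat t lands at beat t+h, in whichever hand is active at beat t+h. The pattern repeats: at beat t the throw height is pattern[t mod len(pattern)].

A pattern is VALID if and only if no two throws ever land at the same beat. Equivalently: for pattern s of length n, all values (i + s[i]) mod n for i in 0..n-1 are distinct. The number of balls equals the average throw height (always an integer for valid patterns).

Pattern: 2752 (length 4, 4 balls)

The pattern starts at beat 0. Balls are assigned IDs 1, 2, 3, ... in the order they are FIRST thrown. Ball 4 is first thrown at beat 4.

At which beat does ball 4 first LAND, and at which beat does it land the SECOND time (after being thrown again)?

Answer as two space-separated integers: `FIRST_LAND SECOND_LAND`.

Answer: 6 11

Derivation:
Beat 0 (L): throw ball1 h=2 -> lands@2:L; in-air after throw: [b1@2:L]
Beat 1 (R): throw ball2 h=7 -> lands@8:L; in-air after throw: [b1@2:L b2@8:L]
Beat 2 (L): throw ball1 h=5 -> lands@7:R; in-air after throw: [b1@7:R b2@8:L]
Beat 3 (R): throw ball3 h=2 -> lands@5:R; in-air after throw: [b3@5:R b1@7:R b2@8:L]
Beat 4 (L): throw ball4 h=2 -> lands@6:L; in-air after throw: [b3@5:R b4@6:L b1@7:R b2@8:L]
Beat 5 (R): throw ball3 h=7 -> lands@12:L; in-air after throw: [b4@6:L b1@7:R b2@8:L b3@12:L]
Beat 6 (L): throw ball4 h=5 -> lands@11:R; in-air after throw: [b1@7:R b2@8:L b4@11:R b3@12:L]
Beat 7 (R): throw ball1 h=2 -> lands@9:R; in-air after throw: [b2@8:L b1@9:R b4@11:R b3@12:L]
Beat 8 (L): throw ball2 h=2 -> lands@10:L; in-air after throw: [b1@9:R b2@10:L b4@11:R b3@12:L]
Beat 9 (R): throw ball1 h=7 -> lands@16:L; in-air after throw: [b2@10:L b4@11:R b3@12:L b1@16:L]
Beat 10 (L): throw ball2 h=5 -> lands@15:R; in-air after throw: [b4@11:R b3@12:L b2@15:R b1@16:L]
Beat 11 (R): throw ball4 h=2 -> lands@13:R; in-air after throw: [b3@12:L b4@13:R b2@15:R b1@16:L]
Ball 4: thrown@4 h=2 -> first land @6; rethrown@6 h=5 -> second land @11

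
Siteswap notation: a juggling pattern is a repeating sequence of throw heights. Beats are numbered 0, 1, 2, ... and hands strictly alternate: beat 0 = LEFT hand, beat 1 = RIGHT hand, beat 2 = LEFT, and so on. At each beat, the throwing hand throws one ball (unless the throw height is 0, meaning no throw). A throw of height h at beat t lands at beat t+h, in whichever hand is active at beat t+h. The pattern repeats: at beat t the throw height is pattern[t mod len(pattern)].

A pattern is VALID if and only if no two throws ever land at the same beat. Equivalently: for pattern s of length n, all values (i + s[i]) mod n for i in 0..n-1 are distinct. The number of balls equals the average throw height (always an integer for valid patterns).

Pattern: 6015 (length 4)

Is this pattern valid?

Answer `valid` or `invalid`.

Answer: valid

Derivation:
i=0: (i + s[i]) mod n = (0 + 6) mod 4 = 2
i=1: (i + s[i]) mod n = (1 + 0) mod 4 = 1
i=2: (i + s[i]) mod n = (2 + 1) mod 4 = 3
i=3: (i + s[i]) mod n = (3 + 5) mod 4 = 0
Residues: [2, 1, 3, 0], distinct: True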